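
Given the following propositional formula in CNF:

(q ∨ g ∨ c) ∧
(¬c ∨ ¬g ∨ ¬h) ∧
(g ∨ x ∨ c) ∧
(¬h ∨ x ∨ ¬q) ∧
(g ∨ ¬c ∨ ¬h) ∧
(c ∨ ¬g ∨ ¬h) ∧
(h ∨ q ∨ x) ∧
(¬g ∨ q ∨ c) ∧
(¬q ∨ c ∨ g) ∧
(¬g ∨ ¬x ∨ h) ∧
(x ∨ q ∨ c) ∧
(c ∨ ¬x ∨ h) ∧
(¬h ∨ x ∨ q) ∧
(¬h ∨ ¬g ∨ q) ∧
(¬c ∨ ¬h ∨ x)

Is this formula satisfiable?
Yes

Yes, the formula is satisfiable.

One satisfying assignment is: h=False, c=True, q=True, g=False, x=False

Verification: With this assignment, all 15 clauses evaluate to true.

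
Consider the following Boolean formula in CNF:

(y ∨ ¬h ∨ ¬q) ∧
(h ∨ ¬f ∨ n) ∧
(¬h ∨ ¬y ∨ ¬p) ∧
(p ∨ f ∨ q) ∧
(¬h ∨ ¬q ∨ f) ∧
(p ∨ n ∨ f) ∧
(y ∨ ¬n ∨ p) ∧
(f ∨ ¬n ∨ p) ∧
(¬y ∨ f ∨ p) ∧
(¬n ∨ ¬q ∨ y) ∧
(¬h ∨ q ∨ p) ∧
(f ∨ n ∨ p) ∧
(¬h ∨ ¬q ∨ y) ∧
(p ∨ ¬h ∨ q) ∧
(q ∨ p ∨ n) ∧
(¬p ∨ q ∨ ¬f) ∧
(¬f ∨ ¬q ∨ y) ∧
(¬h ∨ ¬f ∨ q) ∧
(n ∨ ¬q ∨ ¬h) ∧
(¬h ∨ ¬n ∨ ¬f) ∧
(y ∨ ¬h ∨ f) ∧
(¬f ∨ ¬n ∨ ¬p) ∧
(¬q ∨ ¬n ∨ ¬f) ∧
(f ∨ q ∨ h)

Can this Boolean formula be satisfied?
Yes

Yes, the formula is satisfiable.

One satisfying assignment is: h=False, f=False, n=False, y=False, q=True, p=True

Verification: With this assignment, all 24 clauses evaluate to true.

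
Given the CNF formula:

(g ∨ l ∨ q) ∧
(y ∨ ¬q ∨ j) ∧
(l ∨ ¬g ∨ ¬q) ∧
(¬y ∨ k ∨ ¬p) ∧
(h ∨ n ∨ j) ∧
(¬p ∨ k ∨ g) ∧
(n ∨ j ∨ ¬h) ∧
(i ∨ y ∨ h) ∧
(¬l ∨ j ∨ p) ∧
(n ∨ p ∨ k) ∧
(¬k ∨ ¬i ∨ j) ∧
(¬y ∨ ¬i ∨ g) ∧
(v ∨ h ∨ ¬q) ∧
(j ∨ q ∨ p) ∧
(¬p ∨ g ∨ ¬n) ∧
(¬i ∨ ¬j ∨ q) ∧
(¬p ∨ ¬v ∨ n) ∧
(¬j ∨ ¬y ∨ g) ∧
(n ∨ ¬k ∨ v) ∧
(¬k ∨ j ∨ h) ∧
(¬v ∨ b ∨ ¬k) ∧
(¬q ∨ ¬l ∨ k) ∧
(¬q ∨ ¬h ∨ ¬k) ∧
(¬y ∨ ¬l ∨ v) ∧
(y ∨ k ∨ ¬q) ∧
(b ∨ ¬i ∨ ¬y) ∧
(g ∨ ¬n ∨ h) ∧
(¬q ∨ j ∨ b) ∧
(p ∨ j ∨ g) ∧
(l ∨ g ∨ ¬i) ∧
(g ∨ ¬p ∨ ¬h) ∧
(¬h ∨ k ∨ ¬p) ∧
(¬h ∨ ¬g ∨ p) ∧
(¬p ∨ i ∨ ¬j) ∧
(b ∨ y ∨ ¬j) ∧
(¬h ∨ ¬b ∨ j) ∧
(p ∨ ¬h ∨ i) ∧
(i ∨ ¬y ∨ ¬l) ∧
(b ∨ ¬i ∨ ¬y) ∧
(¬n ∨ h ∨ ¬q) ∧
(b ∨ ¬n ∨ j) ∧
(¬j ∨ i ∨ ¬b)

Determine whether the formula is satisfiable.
Yes

Yes, the formula is satisfiable.

One satisfying assignment is: i=False, l=False, n=True, g=True, j=True, q=False, v=False, k=True, b=False, h=False, p=False, y=True

Verification: With this assignment, all 42 clauses evaluate to true.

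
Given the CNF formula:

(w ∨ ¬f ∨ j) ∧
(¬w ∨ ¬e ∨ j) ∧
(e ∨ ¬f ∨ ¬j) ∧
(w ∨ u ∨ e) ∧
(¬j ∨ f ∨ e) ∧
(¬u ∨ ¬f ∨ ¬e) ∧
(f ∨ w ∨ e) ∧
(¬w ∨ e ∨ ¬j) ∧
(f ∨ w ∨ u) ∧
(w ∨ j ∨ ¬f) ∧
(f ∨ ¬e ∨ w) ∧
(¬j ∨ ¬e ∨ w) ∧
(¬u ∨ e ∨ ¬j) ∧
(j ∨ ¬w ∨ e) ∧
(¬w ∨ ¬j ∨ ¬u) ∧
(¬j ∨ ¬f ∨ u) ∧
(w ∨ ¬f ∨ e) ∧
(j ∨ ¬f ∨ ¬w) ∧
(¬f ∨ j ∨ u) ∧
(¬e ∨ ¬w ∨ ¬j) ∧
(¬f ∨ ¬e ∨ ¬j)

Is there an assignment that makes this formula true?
No

No, the formula is not satisfiable.

No assignment of truth values to the variables can make all 21 clauses true simultaneously.

The formula is UNSAT (unsatisfiable).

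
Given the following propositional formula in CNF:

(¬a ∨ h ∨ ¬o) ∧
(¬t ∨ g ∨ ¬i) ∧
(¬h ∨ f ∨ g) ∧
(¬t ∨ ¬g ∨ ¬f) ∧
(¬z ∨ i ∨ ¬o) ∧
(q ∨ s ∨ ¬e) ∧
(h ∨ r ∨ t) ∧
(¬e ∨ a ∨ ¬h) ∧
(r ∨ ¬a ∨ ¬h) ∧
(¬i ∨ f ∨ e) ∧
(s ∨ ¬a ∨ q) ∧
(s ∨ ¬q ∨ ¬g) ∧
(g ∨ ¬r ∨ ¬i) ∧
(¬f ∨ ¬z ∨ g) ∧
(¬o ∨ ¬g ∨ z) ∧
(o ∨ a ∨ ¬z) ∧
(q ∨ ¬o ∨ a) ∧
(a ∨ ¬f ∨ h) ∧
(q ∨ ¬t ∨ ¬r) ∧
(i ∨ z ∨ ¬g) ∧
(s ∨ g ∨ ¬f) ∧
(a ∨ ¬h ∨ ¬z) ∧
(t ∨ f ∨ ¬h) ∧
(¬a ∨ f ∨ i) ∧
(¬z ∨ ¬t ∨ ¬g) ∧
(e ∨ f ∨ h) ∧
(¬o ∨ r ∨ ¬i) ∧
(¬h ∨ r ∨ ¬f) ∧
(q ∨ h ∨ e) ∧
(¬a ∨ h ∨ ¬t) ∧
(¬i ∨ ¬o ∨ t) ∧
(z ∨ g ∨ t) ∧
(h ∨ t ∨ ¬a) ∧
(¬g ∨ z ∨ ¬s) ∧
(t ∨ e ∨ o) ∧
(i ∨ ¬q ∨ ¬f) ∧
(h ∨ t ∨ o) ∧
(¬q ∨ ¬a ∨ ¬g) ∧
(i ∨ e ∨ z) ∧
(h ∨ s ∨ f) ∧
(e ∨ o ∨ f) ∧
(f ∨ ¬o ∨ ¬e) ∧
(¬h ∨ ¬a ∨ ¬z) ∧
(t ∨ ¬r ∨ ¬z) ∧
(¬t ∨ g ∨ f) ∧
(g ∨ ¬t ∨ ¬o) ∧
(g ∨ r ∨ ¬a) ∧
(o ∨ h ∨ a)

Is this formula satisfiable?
No

No, the formula is not satisfiable.

No assignment of truth values to the variables can make all 48 clauses true simultaneously.

The formula is UNSAT (unsatisfiable).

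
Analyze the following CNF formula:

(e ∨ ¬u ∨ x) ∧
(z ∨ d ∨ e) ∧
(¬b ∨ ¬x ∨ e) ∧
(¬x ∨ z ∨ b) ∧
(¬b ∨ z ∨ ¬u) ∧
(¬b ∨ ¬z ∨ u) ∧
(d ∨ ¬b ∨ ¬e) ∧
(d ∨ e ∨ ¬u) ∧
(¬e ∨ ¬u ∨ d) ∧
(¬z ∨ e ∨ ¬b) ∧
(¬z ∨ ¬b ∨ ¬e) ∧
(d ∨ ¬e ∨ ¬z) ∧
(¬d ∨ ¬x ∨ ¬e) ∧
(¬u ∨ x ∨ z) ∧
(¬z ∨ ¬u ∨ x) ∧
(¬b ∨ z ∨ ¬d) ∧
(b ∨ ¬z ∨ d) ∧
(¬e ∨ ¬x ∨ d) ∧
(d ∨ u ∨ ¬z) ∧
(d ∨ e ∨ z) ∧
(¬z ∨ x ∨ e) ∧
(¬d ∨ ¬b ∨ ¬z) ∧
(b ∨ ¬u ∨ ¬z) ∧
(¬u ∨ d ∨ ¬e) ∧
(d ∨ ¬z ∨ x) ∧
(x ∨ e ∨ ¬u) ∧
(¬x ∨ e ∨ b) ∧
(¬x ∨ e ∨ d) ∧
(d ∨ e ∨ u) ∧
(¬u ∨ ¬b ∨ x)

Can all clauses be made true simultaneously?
Yes

Yes, the formula is satisfiable.

One satisfying assignment is: z=False, b=False, d=False, e=True, x=False, u=False

Verification: With this assignment, all 30 clauses evaluate to true.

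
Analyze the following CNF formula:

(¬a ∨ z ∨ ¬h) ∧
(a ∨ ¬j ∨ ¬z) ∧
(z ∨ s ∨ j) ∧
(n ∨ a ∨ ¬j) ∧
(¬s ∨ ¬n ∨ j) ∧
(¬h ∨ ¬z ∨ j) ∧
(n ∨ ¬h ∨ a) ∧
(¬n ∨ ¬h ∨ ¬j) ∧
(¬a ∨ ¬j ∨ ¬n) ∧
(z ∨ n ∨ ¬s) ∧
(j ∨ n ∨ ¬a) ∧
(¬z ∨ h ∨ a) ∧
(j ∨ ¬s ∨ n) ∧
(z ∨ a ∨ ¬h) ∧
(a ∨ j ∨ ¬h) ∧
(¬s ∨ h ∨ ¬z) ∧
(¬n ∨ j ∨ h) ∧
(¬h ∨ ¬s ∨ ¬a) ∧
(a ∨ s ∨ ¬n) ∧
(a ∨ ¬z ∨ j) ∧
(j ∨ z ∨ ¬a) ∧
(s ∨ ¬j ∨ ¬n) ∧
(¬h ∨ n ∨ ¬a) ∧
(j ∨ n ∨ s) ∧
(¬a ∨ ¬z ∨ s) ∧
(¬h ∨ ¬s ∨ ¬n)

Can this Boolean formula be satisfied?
Yes

Yes, the formula is satisfiable.

One satisfying assignment is: h=False, n=False, s=False, a=True, j=True, z=False

Verification: With this assignment, all 26 clauses evaluate to true.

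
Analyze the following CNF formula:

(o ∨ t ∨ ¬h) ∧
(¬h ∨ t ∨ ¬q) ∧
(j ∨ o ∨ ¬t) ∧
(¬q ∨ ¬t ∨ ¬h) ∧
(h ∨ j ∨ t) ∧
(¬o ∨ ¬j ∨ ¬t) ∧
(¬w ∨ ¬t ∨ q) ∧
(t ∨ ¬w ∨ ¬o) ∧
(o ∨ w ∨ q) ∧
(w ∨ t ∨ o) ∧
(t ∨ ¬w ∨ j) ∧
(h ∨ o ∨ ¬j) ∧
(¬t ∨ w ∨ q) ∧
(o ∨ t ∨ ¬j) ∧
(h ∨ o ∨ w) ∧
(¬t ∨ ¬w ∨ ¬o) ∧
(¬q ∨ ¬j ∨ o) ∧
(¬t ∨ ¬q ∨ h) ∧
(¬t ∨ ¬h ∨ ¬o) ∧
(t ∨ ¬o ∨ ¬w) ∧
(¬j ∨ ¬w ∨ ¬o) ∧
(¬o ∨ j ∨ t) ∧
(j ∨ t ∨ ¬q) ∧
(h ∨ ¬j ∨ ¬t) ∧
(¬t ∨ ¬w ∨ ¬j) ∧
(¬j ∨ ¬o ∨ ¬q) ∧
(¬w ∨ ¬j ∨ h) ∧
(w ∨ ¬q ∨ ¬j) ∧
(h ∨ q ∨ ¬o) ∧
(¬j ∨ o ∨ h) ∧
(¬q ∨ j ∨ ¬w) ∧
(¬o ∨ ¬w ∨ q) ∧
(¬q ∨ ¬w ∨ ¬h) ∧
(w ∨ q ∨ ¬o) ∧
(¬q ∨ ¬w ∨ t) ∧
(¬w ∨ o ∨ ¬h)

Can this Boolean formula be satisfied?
No

No, the formula is not satisfiable.

No assignment of truth values to the variables can make all 36 clauses true simultaneously.

The formula is UNSAT (unsatisfiable).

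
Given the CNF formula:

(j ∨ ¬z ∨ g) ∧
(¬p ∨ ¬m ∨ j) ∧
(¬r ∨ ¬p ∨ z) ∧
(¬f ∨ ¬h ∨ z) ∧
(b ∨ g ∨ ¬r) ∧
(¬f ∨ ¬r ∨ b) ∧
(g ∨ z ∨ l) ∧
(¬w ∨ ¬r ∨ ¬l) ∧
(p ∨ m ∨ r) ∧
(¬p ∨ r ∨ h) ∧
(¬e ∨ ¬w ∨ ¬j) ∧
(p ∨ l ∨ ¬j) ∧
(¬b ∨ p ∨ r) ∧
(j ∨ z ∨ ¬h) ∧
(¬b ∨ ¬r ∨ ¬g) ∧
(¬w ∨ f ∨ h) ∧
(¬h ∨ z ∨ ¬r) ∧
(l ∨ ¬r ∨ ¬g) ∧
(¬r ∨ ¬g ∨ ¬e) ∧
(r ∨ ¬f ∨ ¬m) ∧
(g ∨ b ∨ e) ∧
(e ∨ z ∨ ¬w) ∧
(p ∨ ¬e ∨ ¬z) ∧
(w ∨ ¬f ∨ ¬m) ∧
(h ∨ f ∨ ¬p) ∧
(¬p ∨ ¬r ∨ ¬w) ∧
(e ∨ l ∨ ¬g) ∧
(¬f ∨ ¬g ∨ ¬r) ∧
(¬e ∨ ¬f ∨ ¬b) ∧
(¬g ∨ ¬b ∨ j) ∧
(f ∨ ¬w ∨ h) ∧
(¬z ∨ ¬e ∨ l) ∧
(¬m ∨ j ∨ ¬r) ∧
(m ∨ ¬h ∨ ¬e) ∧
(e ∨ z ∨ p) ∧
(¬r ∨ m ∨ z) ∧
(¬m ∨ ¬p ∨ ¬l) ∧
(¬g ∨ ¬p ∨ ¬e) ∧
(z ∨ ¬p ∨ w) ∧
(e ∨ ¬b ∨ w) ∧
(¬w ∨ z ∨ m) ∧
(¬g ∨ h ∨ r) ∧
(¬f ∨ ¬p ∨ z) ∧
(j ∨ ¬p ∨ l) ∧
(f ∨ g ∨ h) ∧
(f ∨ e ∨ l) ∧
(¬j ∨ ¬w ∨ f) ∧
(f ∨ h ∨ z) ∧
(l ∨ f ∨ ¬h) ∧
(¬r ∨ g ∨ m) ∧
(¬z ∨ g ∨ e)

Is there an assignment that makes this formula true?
Yes

Yes, the formula is satisfiable.

One satisfying assignment is: z=True, e=False, g=True, l=True, m=False, p=False, w=False, r=True, b=False, f=False, h=False, j=False

Verification: With this assignment, all 51 clauses evaluate to true.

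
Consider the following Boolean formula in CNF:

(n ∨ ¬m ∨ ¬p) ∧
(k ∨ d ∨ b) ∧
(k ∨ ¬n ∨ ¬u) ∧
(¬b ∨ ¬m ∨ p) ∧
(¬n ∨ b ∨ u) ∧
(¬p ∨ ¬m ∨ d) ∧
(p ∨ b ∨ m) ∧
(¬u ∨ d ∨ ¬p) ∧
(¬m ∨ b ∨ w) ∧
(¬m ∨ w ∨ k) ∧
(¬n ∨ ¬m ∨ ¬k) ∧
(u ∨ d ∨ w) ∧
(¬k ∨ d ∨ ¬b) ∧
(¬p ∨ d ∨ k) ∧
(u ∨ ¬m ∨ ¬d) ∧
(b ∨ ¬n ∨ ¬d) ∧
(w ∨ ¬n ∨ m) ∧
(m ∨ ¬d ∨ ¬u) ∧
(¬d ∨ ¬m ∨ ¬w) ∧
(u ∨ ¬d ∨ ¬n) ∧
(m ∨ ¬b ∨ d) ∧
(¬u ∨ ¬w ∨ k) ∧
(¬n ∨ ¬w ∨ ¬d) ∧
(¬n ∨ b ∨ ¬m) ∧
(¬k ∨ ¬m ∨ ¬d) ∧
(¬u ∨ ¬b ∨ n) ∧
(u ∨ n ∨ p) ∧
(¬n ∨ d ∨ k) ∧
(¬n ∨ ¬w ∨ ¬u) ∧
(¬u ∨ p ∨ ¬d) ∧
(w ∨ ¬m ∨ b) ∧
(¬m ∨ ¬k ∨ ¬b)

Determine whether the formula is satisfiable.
Yes

Yes, the formula is satisfiable.

One satisfying assignment is: k=True, w=True, m=False, b=False, d=False, p=True, n=False, u=False

Verification: With this assignment, all 32 clauses evaluate to true.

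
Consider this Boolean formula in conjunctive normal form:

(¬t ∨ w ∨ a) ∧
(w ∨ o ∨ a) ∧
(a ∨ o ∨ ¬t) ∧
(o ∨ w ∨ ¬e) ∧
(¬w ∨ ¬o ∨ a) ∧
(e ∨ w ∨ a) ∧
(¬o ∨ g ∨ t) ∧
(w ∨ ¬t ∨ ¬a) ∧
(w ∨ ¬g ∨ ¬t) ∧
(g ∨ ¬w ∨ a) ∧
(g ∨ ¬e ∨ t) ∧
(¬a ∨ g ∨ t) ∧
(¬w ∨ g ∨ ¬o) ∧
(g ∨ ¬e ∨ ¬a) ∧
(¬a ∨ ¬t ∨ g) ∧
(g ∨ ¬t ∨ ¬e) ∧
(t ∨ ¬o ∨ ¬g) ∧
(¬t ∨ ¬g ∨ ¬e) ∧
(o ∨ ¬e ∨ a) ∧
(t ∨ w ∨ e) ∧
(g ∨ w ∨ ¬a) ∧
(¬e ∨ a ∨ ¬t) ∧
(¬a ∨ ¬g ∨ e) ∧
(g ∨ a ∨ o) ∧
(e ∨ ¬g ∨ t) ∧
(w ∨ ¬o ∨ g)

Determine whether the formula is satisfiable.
Yes

Yes, the formula is satisfiable.

One satisfying assignment is: e=True, a=True, w=True, o=False, g=True, t=False

Verification: With this assignment, all 26 clauses evaluate to true.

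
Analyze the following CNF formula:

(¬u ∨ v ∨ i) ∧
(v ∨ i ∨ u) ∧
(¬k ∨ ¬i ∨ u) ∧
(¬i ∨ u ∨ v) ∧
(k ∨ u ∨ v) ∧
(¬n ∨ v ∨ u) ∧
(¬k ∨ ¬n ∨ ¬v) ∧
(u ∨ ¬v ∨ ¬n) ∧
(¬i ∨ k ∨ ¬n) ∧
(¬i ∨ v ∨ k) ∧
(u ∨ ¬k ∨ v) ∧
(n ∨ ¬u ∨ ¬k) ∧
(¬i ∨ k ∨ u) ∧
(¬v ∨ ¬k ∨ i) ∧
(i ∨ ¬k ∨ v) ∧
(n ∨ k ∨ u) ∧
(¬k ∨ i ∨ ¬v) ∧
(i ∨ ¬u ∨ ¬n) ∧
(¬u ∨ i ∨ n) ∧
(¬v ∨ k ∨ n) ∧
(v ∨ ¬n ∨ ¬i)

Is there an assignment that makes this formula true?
No

No, the formula is not satisfiable.

No assignment of truth values to the variables can make all 21 clauses true simultaneously.

The formula is UNSAT (unsatisfiable).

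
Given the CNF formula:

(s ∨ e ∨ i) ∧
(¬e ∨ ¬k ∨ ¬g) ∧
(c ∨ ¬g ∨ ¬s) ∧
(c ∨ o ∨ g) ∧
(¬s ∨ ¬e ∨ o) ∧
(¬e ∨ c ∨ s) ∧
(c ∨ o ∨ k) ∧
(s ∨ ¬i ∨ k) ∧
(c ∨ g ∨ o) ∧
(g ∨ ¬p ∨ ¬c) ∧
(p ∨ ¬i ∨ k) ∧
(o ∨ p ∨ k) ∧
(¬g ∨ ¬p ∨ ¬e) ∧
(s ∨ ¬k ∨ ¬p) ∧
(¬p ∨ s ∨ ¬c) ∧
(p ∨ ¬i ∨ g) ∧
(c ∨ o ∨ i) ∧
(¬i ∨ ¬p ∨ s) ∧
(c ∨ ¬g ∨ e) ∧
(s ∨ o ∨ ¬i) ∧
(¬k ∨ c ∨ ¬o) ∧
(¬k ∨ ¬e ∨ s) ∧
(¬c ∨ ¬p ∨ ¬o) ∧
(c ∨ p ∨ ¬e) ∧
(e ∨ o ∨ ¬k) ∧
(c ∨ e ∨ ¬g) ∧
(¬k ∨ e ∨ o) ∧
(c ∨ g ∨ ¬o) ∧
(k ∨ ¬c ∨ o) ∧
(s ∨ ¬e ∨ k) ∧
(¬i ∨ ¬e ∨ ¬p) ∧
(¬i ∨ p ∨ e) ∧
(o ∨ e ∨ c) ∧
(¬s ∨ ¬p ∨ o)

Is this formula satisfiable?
Yes

Yes, the formula is satisfiable.

One satisfying assignment is: g=False, o=True, p=False, k=False, i=False, s=True, e=True, c=True

Verification: With this assignment, all 34 clauses evaluate to true.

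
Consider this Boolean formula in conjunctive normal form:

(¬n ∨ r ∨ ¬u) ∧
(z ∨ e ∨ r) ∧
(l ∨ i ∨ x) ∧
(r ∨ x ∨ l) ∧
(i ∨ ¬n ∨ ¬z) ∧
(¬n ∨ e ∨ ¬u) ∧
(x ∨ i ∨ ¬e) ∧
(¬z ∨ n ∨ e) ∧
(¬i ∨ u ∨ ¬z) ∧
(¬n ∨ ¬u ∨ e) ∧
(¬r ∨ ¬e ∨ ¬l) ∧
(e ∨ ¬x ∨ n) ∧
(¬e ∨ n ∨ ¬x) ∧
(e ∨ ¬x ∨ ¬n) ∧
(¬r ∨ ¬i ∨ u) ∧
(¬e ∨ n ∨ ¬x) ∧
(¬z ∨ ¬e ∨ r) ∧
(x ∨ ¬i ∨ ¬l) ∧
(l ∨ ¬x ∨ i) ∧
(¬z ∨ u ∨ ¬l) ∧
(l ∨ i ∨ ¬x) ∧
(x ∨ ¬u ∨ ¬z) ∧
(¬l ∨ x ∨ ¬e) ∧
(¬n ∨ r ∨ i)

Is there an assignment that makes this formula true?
Yes

Yes, the formula is satisfiable.

One satisfying assignment is: x=False, n=False, u=True, i=True, e=False, z=False, l=False, r=True

Verification: With this assignment, all 24 clauses evaluate to true.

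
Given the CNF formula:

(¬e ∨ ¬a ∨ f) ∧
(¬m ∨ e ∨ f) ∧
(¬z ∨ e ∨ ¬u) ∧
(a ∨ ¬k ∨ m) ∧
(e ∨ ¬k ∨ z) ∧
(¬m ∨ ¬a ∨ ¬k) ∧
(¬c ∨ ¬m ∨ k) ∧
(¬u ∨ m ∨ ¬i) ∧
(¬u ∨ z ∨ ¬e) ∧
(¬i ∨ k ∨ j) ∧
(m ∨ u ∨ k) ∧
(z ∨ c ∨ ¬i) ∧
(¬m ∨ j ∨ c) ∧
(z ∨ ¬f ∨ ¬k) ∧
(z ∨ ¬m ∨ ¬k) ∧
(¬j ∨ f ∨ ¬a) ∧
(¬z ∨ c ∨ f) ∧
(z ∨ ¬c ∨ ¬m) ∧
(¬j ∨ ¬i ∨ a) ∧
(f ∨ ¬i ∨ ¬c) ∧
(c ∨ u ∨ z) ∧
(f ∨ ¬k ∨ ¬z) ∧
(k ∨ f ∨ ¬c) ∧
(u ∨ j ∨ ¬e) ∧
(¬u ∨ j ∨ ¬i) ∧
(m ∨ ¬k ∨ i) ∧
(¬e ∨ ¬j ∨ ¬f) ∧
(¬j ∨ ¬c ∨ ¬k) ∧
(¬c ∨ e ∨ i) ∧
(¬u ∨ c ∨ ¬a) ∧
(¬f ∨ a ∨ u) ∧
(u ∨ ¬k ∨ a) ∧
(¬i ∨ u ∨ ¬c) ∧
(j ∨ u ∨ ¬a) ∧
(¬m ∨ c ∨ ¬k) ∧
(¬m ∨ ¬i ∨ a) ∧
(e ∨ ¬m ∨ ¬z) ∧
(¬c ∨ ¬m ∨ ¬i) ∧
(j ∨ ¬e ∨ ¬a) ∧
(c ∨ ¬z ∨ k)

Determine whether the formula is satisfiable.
Yes

Yes, the formula is satisfiable.

One satisfying assignment is: m=False, k=False, z=False, c=False, u=True, f=False, a=False, j=False, e=False, i=False

Verification: With this assignment, all 40 clauses evaluate to true.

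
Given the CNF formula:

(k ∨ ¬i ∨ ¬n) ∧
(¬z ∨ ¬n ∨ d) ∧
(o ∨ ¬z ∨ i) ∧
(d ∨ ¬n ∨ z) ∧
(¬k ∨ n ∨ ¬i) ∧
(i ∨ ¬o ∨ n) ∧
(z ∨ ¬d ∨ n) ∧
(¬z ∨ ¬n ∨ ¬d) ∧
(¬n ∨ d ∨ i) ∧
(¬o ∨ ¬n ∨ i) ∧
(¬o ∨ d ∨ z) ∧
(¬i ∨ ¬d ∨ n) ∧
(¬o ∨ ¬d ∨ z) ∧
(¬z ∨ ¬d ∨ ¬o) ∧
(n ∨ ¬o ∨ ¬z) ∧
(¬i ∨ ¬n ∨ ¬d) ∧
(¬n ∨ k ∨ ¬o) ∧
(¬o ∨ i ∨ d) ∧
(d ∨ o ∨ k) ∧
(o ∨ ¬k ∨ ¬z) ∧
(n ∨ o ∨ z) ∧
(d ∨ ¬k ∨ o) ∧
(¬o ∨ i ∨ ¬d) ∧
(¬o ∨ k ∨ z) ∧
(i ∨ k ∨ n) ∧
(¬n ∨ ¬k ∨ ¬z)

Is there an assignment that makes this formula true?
Yes

Yes, the formula is satisfiable.

One satisfying assignment is: z=False, o=False, n=True, k=False, d=True, i=False

Verification: With this assignment, all 26 clauses evaluate to true.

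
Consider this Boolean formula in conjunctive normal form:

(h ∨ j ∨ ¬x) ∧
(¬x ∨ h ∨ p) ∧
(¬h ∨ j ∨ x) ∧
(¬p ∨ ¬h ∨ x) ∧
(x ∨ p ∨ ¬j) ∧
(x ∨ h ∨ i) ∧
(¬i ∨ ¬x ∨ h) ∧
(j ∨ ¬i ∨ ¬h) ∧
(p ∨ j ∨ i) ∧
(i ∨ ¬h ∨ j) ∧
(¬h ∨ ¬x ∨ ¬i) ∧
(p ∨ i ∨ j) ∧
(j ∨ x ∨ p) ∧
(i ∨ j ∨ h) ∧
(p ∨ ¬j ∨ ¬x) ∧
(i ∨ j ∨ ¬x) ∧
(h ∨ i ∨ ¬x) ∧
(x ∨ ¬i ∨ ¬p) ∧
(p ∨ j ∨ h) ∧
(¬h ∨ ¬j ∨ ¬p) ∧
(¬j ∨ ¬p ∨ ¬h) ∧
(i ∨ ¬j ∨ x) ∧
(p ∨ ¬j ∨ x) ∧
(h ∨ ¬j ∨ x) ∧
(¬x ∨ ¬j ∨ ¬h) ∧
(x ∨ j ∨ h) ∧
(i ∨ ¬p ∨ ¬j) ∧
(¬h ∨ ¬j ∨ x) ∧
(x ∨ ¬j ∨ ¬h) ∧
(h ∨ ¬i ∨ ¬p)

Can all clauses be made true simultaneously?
No

No, the formula is not satisfiable.

No assignment of truth values to the variables can make all 30 clauses true simultaneously.

The formula is UNSAT (unsatisfiable).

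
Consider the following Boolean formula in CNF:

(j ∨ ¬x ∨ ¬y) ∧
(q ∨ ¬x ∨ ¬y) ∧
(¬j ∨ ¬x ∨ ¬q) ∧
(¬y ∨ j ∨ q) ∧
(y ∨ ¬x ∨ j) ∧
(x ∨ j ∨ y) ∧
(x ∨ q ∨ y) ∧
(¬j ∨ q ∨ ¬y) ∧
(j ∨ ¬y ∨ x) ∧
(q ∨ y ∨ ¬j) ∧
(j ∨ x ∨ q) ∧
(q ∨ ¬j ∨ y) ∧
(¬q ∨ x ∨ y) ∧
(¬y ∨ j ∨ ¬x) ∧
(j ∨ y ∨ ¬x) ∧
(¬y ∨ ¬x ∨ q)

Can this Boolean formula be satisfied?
Yes

Yes, the formula is satisfiable.

One satisfying assignment is: x=False, y=True, q=True, j=True

Verification: With this assignment, all 16 clauses evaluate to true.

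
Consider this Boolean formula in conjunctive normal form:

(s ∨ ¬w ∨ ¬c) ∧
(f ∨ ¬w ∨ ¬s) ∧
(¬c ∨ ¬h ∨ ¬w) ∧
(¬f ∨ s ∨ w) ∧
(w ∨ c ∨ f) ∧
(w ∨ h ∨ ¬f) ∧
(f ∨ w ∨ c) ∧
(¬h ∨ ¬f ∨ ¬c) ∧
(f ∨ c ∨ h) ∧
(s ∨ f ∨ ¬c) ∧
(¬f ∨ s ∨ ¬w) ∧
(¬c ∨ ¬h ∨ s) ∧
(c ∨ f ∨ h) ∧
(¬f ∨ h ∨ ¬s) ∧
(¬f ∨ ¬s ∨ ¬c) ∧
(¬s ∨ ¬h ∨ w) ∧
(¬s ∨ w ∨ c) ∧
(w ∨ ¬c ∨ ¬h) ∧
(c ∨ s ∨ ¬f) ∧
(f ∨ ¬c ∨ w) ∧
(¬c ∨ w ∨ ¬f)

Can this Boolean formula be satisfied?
Yes

Yes, the formula is satisfiable.

One satisfying assignment is: s=False, f=False, w=True, c=False, h=True

Verification: With this assignment, all 21 clauses evaluate to true.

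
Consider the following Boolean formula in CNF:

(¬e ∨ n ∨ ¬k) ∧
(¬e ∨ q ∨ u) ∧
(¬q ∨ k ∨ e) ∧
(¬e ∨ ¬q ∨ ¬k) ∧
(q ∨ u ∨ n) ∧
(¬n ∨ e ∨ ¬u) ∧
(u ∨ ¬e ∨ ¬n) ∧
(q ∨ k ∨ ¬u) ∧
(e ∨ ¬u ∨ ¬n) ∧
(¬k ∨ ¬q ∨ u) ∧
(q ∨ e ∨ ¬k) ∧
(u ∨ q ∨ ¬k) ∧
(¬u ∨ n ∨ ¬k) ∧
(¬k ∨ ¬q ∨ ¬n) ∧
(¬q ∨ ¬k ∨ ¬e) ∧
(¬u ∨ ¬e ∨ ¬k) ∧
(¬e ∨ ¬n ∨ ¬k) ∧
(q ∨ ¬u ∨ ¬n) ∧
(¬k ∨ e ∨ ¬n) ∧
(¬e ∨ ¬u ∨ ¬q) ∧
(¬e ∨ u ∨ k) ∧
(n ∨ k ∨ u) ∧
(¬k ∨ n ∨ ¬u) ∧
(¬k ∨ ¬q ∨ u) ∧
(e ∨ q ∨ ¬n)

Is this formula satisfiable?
No

No, the formula is not satisfiable.

No assignment of truth values to the variables can make all 25 clauses true simultaneously.

The formula is UNSAT (unsatisfiable).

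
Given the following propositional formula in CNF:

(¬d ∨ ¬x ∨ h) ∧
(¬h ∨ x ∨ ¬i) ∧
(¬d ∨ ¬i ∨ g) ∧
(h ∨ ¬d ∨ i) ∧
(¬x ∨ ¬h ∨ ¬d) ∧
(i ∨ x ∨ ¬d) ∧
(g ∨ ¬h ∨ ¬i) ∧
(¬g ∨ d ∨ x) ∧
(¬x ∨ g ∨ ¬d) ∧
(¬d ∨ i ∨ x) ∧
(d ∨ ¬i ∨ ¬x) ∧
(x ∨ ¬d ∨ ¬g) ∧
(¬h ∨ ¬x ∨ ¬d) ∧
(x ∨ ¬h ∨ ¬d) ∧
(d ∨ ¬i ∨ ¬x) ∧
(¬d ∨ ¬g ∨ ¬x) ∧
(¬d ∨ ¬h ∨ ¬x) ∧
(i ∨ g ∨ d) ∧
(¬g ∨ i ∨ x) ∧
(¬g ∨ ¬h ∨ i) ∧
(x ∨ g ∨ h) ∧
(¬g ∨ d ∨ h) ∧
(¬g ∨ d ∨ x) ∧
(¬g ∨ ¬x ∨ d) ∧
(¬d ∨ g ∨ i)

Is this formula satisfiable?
No

No, the formula is not satisfiable.

No assignment of truth values to the variables can make all 25 clauses true simultaneously.

The formula is UNSAT (unsatisfiable).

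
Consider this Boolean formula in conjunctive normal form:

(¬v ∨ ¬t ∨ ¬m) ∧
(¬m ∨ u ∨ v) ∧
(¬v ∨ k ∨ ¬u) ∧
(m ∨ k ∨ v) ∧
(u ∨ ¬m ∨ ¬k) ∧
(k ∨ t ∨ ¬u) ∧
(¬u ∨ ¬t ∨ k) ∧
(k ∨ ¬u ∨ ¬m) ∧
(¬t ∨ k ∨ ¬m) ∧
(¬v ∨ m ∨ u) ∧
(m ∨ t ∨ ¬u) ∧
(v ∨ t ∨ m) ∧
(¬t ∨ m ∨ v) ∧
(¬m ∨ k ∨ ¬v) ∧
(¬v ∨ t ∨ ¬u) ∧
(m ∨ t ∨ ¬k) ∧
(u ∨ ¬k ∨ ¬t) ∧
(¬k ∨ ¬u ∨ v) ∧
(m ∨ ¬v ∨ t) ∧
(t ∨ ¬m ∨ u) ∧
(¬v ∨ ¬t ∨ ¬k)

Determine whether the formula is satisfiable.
No

No, the formula is not satisfiable.

No assignment of truth values to the variables can make all 21 clauses true simultaneously.

The formula is UNSAT (unsatisfiable).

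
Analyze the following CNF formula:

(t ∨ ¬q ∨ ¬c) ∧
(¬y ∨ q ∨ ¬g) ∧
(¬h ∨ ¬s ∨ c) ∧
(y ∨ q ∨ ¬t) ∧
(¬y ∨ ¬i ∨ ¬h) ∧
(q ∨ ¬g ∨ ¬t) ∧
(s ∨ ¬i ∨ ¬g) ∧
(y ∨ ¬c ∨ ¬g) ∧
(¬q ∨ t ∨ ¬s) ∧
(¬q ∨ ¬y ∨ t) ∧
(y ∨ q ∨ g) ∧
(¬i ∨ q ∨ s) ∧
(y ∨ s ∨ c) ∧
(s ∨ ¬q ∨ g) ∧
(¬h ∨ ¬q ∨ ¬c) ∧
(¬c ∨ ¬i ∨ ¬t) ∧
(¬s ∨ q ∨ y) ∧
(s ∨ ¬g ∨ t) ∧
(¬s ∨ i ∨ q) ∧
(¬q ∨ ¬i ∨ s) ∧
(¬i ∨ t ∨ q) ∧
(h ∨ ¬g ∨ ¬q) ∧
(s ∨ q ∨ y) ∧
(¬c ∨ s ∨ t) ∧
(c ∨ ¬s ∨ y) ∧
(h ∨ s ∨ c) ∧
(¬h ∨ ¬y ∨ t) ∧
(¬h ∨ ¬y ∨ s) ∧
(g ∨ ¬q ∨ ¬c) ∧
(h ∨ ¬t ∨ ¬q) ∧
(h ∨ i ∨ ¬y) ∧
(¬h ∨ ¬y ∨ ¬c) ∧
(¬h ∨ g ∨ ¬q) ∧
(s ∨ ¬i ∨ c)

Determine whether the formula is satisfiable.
Yes

Yes, the formula is satisfiable.

One satisfying assignment is: t=True, g=False, h=False, s=True, i=True, q=False, y=True, c=False

Verification: With this assignment, all 34 clauses evaluate to true.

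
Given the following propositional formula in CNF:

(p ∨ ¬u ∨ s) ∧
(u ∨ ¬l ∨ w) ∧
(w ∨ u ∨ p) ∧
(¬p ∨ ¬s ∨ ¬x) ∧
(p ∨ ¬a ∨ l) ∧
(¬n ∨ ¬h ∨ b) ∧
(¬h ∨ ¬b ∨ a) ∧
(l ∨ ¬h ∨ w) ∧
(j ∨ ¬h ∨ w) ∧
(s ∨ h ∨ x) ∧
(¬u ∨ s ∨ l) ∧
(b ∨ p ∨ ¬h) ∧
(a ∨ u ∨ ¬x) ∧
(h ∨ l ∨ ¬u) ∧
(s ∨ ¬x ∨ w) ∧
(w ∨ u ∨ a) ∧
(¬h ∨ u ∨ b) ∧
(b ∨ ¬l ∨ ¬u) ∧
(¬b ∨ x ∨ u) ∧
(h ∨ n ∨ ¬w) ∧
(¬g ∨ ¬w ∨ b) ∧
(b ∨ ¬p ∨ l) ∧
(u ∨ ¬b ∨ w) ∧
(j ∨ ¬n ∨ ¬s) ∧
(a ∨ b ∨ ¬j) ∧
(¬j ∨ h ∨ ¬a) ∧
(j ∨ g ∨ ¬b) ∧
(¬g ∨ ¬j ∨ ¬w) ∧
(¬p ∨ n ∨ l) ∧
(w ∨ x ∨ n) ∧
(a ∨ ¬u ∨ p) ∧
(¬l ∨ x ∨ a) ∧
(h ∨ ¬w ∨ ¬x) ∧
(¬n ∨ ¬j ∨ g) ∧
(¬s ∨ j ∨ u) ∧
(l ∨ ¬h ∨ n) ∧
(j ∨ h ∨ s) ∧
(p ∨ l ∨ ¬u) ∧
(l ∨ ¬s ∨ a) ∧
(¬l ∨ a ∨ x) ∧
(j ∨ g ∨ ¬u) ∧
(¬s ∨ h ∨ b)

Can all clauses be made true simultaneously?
Yes

Yes, the formula is satisfiable.

One satisfying assignment is: s=True, a=True, b=True, l=True, u=False, h=True, g=False, w=True, x=True, j=True, p=False, n=False

Verification: With this assignment, all 42 clauses evaluate to true.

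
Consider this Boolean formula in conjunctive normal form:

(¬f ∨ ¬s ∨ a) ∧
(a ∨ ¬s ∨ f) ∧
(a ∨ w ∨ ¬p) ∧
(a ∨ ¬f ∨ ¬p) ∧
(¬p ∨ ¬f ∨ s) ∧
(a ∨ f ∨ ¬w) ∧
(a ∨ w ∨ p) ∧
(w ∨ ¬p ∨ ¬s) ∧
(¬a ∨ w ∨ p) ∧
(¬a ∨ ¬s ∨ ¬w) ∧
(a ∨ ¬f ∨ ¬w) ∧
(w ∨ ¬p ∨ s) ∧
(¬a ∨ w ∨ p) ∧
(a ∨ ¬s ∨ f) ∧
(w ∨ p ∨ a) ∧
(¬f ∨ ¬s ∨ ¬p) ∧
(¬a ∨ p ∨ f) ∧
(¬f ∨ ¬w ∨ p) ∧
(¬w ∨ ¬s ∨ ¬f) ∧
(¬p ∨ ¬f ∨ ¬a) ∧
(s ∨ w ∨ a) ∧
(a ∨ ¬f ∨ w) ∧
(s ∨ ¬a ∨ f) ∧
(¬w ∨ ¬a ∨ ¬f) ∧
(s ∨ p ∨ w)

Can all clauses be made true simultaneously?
No

No, the formula is not satisfiable.

No assignment of truth values to the variables can make all 25 clauses true simultaneously.

The formula is UNSAT (unsatisfiable).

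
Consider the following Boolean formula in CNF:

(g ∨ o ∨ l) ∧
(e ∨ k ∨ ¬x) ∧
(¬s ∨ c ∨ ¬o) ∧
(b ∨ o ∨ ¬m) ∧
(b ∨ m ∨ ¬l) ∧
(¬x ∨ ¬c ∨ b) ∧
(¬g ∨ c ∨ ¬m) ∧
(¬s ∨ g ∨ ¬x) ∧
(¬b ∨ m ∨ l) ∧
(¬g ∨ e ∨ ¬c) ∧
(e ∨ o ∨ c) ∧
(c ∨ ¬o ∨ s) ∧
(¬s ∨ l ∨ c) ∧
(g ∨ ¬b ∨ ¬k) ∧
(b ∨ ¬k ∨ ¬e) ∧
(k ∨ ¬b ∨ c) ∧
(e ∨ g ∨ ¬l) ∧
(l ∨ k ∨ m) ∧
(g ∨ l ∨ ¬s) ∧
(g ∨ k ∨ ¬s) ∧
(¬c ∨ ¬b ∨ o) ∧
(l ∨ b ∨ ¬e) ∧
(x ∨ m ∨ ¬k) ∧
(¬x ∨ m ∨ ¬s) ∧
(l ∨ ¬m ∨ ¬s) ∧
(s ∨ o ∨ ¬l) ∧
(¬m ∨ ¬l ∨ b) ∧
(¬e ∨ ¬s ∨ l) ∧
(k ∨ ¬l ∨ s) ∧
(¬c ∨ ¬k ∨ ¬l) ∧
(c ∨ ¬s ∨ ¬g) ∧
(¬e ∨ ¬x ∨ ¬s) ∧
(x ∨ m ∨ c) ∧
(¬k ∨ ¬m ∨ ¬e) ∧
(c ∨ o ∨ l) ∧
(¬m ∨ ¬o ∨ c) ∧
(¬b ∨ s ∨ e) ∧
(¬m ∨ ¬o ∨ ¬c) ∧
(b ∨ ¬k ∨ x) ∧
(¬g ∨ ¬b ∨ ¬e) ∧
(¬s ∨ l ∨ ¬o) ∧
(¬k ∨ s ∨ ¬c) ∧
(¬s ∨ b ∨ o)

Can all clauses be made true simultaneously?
No

No, the formula is not satisfiable.

No assignment of truth values to the variables can make all 43 clauses true simultaneously.

The formula is UNSAT (unsatisfiable).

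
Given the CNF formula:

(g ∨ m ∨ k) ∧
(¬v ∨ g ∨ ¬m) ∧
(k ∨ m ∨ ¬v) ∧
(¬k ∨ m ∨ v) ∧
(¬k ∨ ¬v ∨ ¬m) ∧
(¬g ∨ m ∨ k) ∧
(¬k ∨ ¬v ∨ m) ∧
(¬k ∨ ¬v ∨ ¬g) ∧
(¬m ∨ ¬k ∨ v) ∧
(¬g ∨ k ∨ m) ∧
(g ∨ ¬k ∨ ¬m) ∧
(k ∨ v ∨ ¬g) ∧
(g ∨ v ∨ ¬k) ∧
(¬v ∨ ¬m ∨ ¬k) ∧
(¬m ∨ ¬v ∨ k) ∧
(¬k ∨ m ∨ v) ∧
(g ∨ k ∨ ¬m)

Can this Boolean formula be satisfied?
No

No, the formula is not satisfiable.

No assignment of truth values to the variables can make all 17 clauses true simultaneously.

The formula is UNSAT (unsatisfiable).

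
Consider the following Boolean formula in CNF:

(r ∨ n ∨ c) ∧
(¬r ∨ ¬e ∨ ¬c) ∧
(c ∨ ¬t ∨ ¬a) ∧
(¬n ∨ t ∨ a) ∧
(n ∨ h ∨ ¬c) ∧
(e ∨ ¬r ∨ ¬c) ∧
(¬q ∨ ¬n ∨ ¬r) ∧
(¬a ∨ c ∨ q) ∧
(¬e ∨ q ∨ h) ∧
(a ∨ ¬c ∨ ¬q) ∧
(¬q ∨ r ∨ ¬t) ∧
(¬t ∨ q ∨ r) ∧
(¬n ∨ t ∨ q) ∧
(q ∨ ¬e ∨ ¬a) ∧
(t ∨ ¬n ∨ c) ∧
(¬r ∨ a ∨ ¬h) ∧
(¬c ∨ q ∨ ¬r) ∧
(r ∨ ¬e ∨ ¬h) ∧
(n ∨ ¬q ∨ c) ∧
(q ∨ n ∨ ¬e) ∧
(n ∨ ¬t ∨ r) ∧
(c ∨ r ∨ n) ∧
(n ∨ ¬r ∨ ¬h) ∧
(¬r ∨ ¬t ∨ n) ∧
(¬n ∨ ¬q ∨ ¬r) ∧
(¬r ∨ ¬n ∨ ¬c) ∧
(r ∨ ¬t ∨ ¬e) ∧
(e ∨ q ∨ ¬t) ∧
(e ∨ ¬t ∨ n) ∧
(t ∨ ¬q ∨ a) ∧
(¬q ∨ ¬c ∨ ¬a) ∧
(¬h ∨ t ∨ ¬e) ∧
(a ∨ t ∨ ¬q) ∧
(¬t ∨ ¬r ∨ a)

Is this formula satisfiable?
Yes

Yes, the formula is satisfiable.

One satisfying assignment is: h=False, a=False, q=False, e=False, r=True, n=False, c=False, t=False

Verification: With this assignment, all 34 clauses evaluate to true.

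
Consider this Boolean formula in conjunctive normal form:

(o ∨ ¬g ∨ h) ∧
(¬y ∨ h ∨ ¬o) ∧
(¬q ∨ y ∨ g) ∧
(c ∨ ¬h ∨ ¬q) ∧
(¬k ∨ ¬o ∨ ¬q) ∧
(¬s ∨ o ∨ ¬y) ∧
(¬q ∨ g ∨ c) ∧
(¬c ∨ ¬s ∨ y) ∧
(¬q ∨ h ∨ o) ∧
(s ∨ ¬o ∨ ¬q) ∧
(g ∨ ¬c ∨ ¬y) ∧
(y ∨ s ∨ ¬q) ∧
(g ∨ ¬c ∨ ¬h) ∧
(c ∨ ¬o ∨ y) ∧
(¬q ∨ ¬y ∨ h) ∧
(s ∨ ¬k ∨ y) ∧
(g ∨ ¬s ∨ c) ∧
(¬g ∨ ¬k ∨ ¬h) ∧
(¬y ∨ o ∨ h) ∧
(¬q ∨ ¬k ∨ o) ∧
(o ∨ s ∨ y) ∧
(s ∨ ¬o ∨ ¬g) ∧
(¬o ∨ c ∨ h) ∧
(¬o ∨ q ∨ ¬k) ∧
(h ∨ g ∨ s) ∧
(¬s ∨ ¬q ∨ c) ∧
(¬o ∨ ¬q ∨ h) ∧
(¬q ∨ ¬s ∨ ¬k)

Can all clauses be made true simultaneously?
Yes

Yes, the formula is satisfiable.

One satisfying assignment is: h=True, c=False, o=True, k=False, s=False, q=False, y=True, g=False

Verification: With this assignment, all 28 clauses evaluate to true.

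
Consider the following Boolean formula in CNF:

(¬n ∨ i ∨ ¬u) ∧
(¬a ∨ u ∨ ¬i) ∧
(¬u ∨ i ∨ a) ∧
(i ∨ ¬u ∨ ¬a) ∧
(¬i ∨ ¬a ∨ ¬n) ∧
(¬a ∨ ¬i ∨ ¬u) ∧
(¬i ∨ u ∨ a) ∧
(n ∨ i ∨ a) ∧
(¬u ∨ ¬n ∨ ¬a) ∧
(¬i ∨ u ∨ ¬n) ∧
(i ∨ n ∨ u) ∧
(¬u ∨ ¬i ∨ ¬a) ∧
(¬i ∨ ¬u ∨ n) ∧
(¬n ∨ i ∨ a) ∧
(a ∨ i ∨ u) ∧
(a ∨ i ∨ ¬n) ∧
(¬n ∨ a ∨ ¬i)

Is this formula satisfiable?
Yes

Yes, the formula is satisfiable.

One satisfying assignment is: a=True, u=False, n=True, i=False

Verification: With this assignment, all 17 clauses evaluate to true.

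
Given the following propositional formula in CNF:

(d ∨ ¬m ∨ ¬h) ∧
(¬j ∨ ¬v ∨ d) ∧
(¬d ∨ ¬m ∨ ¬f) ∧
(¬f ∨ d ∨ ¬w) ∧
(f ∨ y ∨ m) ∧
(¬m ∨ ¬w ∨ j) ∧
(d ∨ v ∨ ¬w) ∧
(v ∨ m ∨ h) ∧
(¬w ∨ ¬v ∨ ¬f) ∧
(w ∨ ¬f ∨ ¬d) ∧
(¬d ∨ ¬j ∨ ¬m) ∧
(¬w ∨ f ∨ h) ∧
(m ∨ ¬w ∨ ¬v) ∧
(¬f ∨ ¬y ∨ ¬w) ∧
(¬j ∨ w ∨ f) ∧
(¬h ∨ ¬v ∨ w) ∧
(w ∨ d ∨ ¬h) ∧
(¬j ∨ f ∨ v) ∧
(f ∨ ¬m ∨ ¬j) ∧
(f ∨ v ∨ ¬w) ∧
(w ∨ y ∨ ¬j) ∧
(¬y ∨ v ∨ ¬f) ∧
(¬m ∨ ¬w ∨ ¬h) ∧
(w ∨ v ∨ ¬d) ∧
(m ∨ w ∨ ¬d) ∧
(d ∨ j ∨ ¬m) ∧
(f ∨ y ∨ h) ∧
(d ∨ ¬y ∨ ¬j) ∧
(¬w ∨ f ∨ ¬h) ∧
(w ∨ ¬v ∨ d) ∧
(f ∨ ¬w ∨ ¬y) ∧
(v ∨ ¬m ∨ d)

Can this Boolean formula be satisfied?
Yes

Yes, the formula is satisfiable.

One satisfying assignment is: y=True, f=False, h=False, w=False, d=True, v=True, j=False, m=True

Verification: With this assignment, all 32 clauses evaluate to true.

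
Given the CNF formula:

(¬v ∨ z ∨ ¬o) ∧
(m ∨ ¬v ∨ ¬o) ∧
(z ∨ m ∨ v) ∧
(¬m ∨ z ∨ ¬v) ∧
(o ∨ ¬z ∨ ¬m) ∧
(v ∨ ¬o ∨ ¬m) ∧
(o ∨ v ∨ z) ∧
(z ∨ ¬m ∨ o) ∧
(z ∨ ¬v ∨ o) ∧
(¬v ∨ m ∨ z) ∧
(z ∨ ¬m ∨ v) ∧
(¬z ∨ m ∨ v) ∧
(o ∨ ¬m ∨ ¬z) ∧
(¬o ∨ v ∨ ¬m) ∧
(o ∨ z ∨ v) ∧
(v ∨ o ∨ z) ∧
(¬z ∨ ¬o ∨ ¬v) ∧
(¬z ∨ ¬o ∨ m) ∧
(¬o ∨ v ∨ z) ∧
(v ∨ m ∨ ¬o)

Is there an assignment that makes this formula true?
Yes

Yes, the formula is satisfiable.

One satisfying assignment is: m=False, z=True, v=True, o=False

Verification: With this assignment, all 20 clauses evaluate to true.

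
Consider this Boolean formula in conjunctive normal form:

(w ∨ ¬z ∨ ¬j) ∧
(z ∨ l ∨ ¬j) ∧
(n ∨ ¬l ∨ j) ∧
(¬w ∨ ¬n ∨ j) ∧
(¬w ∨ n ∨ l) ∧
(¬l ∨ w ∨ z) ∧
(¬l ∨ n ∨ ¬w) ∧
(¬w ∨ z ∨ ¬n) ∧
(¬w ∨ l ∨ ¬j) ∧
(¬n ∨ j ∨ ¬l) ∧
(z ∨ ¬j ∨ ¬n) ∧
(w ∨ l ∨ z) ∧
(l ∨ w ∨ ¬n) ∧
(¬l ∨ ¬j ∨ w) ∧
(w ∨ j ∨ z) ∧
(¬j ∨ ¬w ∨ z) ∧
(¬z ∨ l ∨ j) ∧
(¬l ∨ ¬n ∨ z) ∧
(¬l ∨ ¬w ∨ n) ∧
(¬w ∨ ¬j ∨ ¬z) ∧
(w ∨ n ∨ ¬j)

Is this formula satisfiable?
No

No, the formula is not satisfiable.

No assignment of truth values to the variables can make all 21 clauses true simultaneously.

The formula is UNSAT (unsatisfiable).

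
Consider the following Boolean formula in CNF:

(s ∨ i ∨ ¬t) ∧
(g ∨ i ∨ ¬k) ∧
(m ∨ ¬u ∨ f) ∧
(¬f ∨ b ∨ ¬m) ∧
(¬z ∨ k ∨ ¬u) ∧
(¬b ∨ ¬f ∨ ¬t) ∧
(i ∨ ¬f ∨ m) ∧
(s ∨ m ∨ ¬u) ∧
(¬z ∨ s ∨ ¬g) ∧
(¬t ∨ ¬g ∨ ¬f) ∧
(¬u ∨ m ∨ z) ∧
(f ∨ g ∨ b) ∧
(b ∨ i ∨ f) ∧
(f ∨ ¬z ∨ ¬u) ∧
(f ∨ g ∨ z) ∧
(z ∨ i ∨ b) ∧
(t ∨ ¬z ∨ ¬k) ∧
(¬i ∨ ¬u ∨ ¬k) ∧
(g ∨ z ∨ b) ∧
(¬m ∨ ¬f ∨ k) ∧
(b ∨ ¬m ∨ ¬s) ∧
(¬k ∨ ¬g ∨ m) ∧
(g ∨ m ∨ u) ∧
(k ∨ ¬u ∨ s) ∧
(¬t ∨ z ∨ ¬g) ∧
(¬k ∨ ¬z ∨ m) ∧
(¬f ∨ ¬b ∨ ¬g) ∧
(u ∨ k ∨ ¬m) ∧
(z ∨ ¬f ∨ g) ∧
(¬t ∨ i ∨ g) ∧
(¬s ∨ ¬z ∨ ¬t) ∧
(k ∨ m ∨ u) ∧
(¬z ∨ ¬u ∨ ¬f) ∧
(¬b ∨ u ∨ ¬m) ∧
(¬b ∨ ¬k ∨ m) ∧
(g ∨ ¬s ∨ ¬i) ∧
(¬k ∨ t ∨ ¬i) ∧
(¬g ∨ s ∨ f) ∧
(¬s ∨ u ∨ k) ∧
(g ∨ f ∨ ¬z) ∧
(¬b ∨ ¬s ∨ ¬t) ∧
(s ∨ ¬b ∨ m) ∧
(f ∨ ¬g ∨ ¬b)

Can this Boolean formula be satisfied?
No

No, the formula is not satisfiable.

No assignment of truth values to the variables can make all 43 clauses true simultaneously.

The formula is UNSAT (unsatisfiable).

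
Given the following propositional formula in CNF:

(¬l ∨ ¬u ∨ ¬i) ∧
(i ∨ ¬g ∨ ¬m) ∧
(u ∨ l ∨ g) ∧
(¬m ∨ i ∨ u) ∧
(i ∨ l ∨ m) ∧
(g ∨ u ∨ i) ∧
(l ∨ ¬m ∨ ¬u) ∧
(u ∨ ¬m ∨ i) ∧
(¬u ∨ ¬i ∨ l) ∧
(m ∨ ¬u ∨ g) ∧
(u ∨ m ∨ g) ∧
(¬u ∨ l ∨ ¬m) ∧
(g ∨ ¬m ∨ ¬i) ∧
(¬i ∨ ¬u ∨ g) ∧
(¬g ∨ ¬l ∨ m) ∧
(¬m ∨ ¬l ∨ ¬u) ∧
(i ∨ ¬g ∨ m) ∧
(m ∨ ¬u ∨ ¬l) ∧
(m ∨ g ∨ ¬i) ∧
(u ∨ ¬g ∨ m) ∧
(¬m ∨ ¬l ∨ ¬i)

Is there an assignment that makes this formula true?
Yes

Yes, the formula is satisfiable.

One satisfying assignment is: l=False, g=True, i=True, u=False, m=True

Verification: With this assignment, all 21 clauses evaluate to true.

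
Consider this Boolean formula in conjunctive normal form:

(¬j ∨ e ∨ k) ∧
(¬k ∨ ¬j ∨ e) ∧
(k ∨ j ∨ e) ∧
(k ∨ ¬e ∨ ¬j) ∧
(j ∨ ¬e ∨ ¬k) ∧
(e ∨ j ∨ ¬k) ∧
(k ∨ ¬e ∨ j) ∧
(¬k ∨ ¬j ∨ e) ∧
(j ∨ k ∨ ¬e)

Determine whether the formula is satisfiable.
Yes

Yes, the formula is satisfiable.

One satisfying assignment is: e=True, j=True, k=True

Verification: With this assignment, all 9 clauses evaluate to true.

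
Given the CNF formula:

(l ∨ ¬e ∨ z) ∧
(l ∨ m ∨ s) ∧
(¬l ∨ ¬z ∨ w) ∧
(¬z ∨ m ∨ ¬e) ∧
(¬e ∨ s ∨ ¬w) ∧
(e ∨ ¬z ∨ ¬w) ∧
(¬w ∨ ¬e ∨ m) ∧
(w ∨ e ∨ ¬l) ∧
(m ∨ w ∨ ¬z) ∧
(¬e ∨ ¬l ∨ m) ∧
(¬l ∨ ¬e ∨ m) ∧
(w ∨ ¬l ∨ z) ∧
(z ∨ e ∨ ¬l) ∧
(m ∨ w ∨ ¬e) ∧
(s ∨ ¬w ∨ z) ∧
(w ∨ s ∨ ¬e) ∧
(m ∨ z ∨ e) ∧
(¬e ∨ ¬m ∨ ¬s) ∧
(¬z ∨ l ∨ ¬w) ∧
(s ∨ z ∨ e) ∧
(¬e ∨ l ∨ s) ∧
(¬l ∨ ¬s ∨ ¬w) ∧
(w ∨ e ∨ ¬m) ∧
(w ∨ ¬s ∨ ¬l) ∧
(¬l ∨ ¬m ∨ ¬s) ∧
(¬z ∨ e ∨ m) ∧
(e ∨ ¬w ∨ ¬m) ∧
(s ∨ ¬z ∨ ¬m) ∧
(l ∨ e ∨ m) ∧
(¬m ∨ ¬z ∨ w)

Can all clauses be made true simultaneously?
No

No, the formula is not satisfiable.

No assignment of truth values to the variables can make all 30 clauses true simultaneously.

The formula is UNSAT (unsatisfiable).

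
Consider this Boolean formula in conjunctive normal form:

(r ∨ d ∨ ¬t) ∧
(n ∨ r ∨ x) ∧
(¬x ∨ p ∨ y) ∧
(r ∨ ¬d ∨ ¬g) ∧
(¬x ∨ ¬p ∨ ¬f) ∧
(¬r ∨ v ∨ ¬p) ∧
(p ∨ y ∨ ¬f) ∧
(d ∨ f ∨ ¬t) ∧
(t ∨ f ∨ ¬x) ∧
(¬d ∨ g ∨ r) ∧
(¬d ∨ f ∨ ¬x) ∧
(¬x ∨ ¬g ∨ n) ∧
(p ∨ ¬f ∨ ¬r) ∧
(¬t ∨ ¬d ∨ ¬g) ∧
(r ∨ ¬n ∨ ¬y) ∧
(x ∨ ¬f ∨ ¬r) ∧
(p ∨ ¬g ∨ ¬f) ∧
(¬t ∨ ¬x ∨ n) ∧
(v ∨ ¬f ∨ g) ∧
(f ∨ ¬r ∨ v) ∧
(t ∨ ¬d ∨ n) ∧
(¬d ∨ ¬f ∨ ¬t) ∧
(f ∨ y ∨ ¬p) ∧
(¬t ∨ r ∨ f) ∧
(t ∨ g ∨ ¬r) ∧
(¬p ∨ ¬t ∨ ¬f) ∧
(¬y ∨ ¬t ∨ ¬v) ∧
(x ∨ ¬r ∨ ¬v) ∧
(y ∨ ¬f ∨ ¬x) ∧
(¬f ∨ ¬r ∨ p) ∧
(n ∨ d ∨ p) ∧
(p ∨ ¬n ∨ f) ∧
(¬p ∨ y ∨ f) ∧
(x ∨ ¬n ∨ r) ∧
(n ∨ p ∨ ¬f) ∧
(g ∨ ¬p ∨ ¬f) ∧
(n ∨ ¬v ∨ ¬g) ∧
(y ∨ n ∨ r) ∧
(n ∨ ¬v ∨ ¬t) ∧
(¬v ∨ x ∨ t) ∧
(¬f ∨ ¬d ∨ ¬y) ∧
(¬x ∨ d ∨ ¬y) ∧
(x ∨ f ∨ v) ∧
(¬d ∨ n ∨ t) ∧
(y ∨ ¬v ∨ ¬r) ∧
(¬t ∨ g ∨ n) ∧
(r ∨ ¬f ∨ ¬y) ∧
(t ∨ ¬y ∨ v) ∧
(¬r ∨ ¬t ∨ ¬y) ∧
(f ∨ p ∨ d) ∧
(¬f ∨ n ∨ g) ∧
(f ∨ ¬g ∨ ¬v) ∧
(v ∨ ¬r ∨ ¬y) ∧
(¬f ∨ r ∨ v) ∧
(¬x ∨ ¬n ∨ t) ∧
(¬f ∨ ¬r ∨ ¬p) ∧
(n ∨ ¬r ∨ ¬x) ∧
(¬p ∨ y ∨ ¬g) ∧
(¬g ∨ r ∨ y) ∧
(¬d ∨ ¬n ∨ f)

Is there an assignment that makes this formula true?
No

No, the formula is not satisfiable.

No assignment of truth values to the variables can make all 60 clauses true simultaneously.

The formula is UNSAT (unsatisfiable).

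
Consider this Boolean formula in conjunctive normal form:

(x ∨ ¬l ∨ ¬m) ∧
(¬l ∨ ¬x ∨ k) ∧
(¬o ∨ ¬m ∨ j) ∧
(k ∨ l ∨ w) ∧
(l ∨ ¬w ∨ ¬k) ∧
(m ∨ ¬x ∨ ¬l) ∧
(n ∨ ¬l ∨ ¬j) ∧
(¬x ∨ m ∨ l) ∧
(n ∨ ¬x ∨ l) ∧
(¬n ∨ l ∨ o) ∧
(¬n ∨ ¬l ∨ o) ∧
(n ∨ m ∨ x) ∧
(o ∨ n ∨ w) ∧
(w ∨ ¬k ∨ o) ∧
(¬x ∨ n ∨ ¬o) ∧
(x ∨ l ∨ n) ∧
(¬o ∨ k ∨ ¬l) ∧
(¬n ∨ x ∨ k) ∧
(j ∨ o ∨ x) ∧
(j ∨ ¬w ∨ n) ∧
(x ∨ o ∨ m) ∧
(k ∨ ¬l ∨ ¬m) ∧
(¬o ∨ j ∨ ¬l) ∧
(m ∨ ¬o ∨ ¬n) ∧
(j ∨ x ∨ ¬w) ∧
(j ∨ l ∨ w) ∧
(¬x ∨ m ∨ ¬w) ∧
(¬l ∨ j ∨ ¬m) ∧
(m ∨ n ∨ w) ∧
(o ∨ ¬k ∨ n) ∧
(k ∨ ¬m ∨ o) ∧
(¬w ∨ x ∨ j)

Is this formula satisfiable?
Yes

Yes, the formula is satisfiable.

One satisfying assignment is: k=True, o=True, l=False, x=False, j=True, m=True, n=True, w=False

Verification: With this assignment, all 32 clauses evaluate to true.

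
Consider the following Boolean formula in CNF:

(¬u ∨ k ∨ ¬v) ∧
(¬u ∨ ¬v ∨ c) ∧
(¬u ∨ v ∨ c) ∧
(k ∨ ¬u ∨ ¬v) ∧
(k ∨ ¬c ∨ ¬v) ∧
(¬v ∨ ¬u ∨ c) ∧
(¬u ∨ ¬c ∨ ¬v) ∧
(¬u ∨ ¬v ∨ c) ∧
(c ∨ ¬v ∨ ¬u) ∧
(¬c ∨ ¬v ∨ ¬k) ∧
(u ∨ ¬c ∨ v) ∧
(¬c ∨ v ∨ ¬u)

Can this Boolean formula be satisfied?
Yes

Yes, the formula is satisfiable.

One satisfying assignment is: k=False, c=False, u=False, v=False

Verification: With this assignment, all 12 clauses evaluate to true.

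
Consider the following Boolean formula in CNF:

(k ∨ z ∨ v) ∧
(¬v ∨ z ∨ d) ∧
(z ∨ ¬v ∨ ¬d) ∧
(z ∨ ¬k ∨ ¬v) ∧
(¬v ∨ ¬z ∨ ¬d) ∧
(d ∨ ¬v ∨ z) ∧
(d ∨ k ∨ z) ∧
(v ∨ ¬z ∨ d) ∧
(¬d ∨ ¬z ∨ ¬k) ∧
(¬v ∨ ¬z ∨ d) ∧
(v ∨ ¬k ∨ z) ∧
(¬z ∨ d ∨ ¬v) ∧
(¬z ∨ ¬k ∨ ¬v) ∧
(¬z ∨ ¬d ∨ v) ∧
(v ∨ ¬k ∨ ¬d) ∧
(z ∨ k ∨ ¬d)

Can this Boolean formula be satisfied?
No

No, the formula is not satisfiable.

No assignment of truth values to the variables can make all 16 clauses true simultaneously.

The formula is UNSAT (unsatisfiable).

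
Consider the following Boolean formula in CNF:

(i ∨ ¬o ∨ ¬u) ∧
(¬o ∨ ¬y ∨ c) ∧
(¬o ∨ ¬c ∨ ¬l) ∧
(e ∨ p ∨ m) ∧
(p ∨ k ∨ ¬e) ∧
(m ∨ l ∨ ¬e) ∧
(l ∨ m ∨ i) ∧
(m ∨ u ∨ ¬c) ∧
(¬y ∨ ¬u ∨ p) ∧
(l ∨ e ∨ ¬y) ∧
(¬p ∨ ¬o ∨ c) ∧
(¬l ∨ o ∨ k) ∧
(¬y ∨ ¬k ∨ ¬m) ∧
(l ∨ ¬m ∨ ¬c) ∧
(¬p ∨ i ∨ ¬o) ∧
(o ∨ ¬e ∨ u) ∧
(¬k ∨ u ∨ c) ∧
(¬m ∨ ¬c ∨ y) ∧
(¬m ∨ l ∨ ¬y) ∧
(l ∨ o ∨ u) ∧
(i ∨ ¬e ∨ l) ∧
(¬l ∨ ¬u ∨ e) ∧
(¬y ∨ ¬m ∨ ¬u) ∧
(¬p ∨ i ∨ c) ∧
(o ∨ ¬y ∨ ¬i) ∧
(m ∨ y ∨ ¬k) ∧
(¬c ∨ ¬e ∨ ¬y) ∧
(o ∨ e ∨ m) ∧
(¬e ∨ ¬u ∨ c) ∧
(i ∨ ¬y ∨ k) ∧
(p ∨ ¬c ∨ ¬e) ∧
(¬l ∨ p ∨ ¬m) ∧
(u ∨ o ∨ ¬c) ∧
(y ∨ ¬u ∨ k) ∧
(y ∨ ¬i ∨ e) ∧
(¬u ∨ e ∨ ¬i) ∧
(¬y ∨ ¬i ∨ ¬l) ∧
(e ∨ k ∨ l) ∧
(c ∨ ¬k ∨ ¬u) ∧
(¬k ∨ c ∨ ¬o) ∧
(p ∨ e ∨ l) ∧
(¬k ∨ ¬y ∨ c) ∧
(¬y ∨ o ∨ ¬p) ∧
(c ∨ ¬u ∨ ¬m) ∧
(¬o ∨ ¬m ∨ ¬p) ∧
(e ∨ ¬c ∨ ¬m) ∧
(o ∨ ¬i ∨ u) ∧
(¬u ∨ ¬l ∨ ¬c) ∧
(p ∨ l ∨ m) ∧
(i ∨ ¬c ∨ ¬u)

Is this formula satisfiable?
No

No, the formula is not satisfiable.

No assignment of truth values to the variables can make all 50 clauses true simultaneously.

The formula is UNSAT (unsatisfiable).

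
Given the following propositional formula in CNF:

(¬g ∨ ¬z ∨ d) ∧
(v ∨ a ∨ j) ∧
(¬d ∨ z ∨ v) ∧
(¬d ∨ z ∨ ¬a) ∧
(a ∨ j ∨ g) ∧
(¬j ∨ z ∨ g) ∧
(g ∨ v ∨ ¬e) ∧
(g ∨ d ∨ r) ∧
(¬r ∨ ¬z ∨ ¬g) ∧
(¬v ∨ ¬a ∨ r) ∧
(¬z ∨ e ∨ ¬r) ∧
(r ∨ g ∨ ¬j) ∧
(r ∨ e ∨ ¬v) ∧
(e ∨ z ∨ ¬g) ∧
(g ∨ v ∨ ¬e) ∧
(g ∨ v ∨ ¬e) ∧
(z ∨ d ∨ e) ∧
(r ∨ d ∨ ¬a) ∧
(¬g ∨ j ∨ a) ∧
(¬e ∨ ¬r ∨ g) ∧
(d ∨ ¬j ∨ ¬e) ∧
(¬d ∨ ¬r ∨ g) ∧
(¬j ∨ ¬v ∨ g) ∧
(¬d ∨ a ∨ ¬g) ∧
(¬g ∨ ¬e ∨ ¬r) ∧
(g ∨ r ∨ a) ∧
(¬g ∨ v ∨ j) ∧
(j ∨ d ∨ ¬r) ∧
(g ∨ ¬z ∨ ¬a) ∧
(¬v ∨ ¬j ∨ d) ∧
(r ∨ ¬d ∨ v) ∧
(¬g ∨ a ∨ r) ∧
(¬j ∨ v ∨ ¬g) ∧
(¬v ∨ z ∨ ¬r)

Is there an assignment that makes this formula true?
No

No, the formula is not satisfiable.

No assignment of truth values to the variables can make all 34 clauses true simultaneously.

The formula is UNSAT (unsatisfiable).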